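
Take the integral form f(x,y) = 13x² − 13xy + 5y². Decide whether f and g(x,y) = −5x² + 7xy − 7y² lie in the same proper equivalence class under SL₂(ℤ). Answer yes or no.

D₁ = -91, D₂ = -91
f: translate: b→13 (≡-13 mod 26), so (13,-13,5)→(13,13,5)
f: flip: (13,13,5)→(5,-13,13)
f: translate: b→-3 (≡-13 mod 10), so (5,-13,13)→(5,-3,5)
f: flip: (5,-3,5)→(5,3,5)
f: reduced (well bottom): (5,3,5) with a≤c, −a<b≤a
g is negative-definite; reduce −g:
−g: translate: b→3 (≡-7 mod 10), so (5,-7,7)→(5,3,5)
−g: reduced (well bottom): (5,3,5) with a≤c, −a<b≤a
flip sign back: reduced form of g is (-5,-3,-5)
reduced forms (5, 3, 5) vs (-5, -3, -5) ⇒ inequivalent

no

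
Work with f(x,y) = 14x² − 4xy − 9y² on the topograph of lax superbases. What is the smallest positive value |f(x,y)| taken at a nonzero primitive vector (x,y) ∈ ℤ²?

descent: ρ → (-9,22,1)  [lands on river]
river: ρ → (1,22,-9)
river: ρ → (-9,14,9)
river: ρ → (9,22,-1)
river: ρ → (-1,22,9)
river: ρ → (9,14,-9)
closes: descent 1, river 6
min |a| on river = 1

1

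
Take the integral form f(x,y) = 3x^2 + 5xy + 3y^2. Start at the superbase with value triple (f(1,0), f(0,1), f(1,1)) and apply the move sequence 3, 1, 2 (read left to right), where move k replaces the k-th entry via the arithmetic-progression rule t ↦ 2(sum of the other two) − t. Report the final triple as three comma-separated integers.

start (3,3,11) = (f(1,0),f(0,1),f(1,1))
replace slot 3: 2·(3+3) − 11 = 1 → (3,3,1)
replace slot 1: 2·(3+1) − 3 = 5 → (5,3,1)
replace slot 2: 2·(5+1) − 3 = 9 → (5,9,1)

5,9,1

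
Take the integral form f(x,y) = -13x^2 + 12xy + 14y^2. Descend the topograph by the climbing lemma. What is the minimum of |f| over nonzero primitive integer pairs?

river: ρ → (14,16,-11)
river: ρ → (-11,28,2)
river: ρ → (2,28,-11)
river: ρ → (-11,16,14)
river: ρ → (14,12,-13)
river: ρ → (-13,14,13)
river: ρ → (13,12,-14)
river: ρ → (-14,16,11)
river: ρ → (11,28,-2)
river: ρ → (-2,28,11)
river: ρ → (11,16,-14)
river: ρ → (-14,12,13)
river: ρ → (13,14,-13)
river: ρ → (-13,12,14)
closes: descent 0, river 14
min |a| on river = 2

2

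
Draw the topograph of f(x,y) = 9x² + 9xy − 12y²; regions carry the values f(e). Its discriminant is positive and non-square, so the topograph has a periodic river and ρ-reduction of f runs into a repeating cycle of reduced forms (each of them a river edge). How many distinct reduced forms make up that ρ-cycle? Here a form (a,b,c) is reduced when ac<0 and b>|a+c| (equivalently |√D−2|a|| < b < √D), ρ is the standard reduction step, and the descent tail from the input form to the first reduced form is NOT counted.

D = 513, ⌊√D⌋ = 22
river: ρ → (-12,15,6)
river: ρ → (6,21,-3)
river: ρ → (-3,21,6)
river: ρ → (6,15,-12)
river: ρ → (-12,9,9)
river: ρ → (9,9,-12)
ρ-cycle length = 6 (tail of 0 descent steps not counted)

6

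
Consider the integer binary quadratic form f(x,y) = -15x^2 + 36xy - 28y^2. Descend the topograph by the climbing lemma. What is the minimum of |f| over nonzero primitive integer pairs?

translate: b→-6 (≡-36 mod 30), so (15,-36,28)→(15,-6,7)
flip: (15,-6,7)→(7,6,15)
reduced (well bottom): (7,6,15) with a≤c, −a<b≤a
well minimum |f| = |-7| = 7 (negative-definite)

7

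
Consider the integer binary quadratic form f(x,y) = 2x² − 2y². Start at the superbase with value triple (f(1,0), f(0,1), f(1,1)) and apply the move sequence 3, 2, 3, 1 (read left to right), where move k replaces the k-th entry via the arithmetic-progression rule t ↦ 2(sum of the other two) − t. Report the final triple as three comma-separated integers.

start (2,-2,0) = (f(1,0),f(0,1),f(1,1))
replace slot 3: 2·(2+(-2)) − 0 = 0 → (2,-2,0)
replace slot 2: 2·(2+0) − (-2) = 6 → (2,6,0)
replace slot 3: 2·(2+6) − 0 = 16 → (2,6,16)
replace slot 1: 2·(6+16) − 2 = 42 → (42,6,16)

42,6,16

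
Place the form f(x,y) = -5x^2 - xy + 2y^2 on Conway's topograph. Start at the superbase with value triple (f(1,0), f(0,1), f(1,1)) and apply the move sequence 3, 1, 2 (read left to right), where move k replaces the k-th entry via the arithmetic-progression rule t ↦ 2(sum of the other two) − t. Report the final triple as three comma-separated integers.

start (-5,2,-4) = (f(1,0),f(0,1),f(1,1))
replace slot 3: 2·((-5)+2) − (-4) = -2 → (-5,2,-2)
replace slot 1: 2·(2+(-2)) − (-5) = 5 → (5,2,-2)
replace slot 2: 2·(5+(-2)) − 2 = 4 → (5,4,-2)

5,4,-2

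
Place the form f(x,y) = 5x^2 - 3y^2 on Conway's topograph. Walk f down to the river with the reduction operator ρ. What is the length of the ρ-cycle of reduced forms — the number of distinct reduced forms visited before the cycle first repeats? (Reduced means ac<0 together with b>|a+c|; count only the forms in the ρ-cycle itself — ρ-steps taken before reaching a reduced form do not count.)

D = 60, ⌊√D⌋ = 7
descent: ρ → (-3,6,2)  [lands on river]
river: ρ → (2,6,-3)
ρ-cycle length = 2 (tail of 1 descent step not counted)

2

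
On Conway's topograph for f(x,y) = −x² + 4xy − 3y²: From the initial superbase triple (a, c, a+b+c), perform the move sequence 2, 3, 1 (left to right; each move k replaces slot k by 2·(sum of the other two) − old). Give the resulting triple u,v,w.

start (-1,-3,0) = (f(1,0),f(0,1),f(1,1))
replace slot 2: 2·((-1)+0) − (-3) = 1 → (-1,1,0)
replace slot 3: 2·((-1)+1) − 0 = 0 → (-1,1,0)
replace slot 1: 2·(1+0) − (-1) = 3 → (3,1,0)

3,1,0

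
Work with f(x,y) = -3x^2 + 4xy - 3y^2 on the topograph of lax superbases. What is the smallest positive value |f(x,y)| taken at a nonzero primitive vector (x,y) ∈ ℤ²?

translate: b→2 (≡-4 mod 6), so (3,-4,3)→(3,2,2)
flip: (3,2,2)→(2,-2,3)
translate: b→2 (≡-2 mod 4), so (2,-2,3)→(2,2,3)
reduced (well bottom): (2,2,3) with a≤c, −a<b≤a
well minimum |f| = |-2| = 2 (negative-definite)

2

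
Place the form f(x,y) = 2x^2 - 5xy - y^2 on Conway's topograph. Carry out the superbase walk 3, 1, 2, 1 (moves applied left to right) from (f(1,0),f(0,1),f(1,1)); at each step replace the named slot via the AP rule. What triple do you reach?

start (2,-1,-4) = (f(1,0),f(0,1),f(1,1))
replace slot 3: 2·(2+(-1)) − (-4) = 6 → (2,-1,6)
replace slot 1: 2·((-1)+6) − 2 = 8 → (8,-1,6)
replace slot 2: 2·(8+6) − (-1) = 29 → (8,29,6)
replace slot 1: 2·(29+6) − 8 = 62 → (62,29,6)

62,29,6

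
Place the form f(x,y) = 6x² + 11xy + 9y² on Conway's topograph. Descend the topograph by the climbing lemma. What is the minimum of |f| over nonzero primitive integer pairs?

translate: b→-1 (≡11 mod 12), so (6,11,9)→(6,-1,4)
flip: (6,-1,4)→(4,1,6)
reduced (well bottom): (4,1,6) with a≤c, −a<b≤a
well minimum = a = 4

4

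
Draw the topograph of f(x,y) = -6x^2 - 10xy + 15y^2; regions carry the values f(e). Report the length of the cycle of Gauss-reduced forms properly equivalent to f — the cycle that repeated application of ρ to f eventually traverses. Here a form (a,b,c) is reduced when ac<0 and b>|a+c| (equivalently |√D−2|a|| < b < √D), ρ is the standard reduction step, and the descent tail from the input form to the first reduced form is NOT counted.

D = 460, ⌊√D⌋ = 21
descent: ρ → (15,10,-6)  [lands on river]
river: ρ → (-6,14,11)
river: ρ → (11,8,-9)
river: ρ → (-9,10,10)
river: ρ → (10,10,-9)
river: ρ → (-9,8,11)
river: ρ → (11,14,-6)
river: ρ → (-6,10,15)
river: ρ → (15,20,-1)
river: ρ → (-1,20,15)
ρ-cycle length = 10 (tail of 1 descent step not counted)

10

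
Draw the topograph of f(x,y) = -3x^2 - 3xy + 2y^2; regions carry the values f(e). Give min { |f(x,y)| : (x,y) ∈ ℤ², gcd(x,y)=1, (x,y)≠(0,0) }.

descent: ρ → (2,3,-3)  [lands on river]
river: ρ → (-3,3,2)
river: ρ → (2,5,-1)
river: ρ → (-1,5,2)
closes: descent 1, river 4
min |a| on river = 1

1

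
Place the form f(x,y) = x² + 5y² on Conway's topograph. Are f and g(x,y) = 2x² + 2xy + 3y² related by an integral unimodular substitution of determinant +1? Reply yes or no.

D₁ = -20, D₂ = -20
f: reduced (well bottom): (1,0,5) with a≤c, −a<b≤a
g: reduced (well bottom): (2,2,3) with a≤c, −a<b≤a
reduced forms (1, 0, 5) vs (2, 2, 3) ⇒ inequivalent

no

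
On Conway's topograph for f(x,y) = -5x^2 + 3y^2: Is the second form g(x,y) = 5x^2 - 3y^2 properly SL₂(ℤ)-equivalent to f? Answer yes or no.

D₁ = 60, D₂ = 60
river cycle of f (length 2): (3, 6, -2), (-2, 6, 3)
river cycle of g (length 2): (-3, 6, 2), (2, 6, -3)
cycles differ ⇒ inequivalent

no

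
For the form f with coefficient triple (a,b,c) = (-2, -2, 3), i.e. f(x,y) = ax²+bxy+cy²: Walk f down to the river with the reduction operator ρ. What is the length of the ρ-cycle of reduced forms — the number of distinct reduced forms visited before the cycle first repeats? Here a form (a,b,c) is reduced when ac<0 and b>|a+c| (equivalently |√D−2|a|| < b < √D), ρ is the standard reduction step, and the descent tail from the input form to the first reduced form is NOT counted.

D = 28, ⌊√D⌋ = 5
descent: ρ → (3,2,-2)  [lands on river]
river: ρ → (-2,2,3)
river: ρ → (3,4,-1)
river: ρ → (-1,4,3)
ρ-cycle length = 4 (tail of 1 descent step not counted)

4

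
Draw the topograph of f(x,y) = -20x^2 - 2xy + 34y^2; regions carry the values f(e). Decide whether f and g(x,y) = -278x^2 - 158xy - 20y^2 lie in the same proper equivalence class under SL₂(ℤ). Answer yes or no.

D₁ = 2724, D₂ = 2724
river cycle of f (length 32): (-20, 38, 16), (16, 26, -32), (-32, 38, 10), (10, 42, -24), (-24, 6, 28), (28, 50, -2), (-2, 50, 28), (28, 6, -24), (-24, 42, 10), (10, 38, -32), … (22 more)
river cycle of g (length 32): (-20, 38, 16), (16, 26, -32), (-32, 38, 10), (10, 42, -24), (-24, 6, 28), (28, 50, -2), (-2, 50, 28), (28, 6, -24), (-24, 42, 10), (10, 38, -32), … (22 more)
cycles coincide ⇒ equivalent

yes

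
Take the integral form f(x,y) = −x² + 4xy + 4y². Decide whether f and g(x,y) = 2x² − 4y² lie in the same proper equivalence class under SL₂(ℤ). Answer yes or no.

D₁ = 32, D₂ = 32
river cycle of f (length 2): (4, 4, -1), (-1, 4, 4)
river cycle of g (length 2): (2, 4, -2), (-2, 4, 2)
cycles differ ⇒ inequivalent

no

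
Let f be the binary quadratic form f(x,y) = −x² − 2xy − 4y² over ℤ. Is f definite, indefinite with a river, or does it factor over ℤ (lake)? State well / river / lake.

D = b²−4ac = (-2)² − 4·(-1)·(-4) = -12
D < 0 ⇒ definite ⇒ every region one sign ⇒ single well

well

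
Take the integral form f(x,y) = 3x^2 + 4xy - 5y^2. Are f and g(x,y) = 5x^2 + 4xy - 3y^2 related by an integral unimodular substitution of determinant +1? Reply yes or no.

D₁ = 76, D₂ = 76
river cycle of f (length 6): (-5, 6, 2), (2, 6, -5), (-5, 4, 3), (3, 8, -1), (-1, 8, 3), (3, 4, -5)
river cycle of g (length 6): (-3, 8, 1), (1, 8, -3), (-3, 4, 5), (5, 6, -2), (-2, 6, 5), (5, 4, -3)
cycles differ ⇒ inequivalent

no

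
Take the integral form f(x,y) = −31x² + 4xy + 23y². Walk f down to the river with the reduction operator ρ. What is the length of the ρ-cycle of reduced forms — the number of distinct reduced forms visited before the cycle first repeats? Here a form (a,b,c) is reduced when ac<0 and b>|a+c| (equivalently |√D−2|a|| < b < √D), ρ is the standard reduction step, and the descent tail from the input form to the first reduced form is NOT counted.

D = 2868, ⌊√D⌋ = 53
descent: ρ → (23,42,-12)  [lands on river]
river: ρ → (-12,30,41)
river: ρ → (41,52,-1)
river: ρ → (-1,52,41)
river: ρ → (41,30,-12)
river: ρ → (-12,42,23)
river: ρ → (23,50,-4)
river: ρ → (-4,46,47)
river: ρ → (47,48,-3)
river: ρ → (-3,48,47)
river: ρ → (47,46,-4)
river: ρ → (-4,50,23)
ρ-cycle length = 12 (tail of 1 descent step not counted)

12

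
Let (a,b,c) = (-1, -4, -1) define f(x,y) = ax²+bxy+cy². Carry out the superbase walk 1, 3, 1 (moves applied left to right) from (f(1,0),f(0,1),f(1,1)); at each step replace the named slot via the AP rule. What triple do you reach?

start (-1,-1,-6) = (f(1,0),f(0,1),f(1,1))
replace slot 1: 2·((-1)+(-6)) − (-1) = -13 → (-13,-1,-6)
replace slot 3: 2·((-13)+(-1)) − (-6) = -22 → (-13,-1,-22)
replace slot 1: 2·((-1)+(-22)) − (-13) = -33 → (-33,-1,-22)

-33,-1,-22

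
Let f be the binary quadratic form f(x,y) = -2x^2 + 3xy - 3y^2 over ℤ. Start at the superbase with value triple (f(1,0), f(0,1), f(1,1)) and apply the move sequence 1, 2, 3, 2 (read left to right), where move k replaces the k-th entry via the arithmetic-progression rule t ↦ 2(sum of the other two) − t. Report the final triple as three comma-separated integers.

start (-2,-3,-2) = (f(1,0),f(0,1),f(1,1))
replace slot 1: 2·((-3)+(-2)) − (-2) = -8 → (-8,-3,-2)
replace slot 2: 2·((-8)+(-2)) − (-3) = -17 → (-8,-17,-2)
replace slot 3: 2·((-8)+(-17)) − (-2) = -48 → (-8,-17,-48)
replace slot 2: 2·((-8)+(-48)) − (-17) = -95 → (-8,-95,-48)

-8,-95,-48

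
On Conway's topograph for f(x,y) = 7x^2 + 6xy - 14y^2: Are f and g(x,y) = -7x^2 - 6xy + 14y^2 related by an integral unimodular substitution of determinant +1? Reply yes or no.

D₁ = 428, D₂ = 428
river cycle of f (length 6): (7, 20, -1), (-1, 20, 7), (7, 8, -13), (-13, 18, 2), (2, 18, -13), (-13, 8, 7)
river cycle of g (length 6): (-7, 8, 13), (13, 18, -2), (-2, 18, 13), (13, 8, -7), (-7, 20, 1), (1, 20, -7)
cycles differ ⇒ inequivalent

no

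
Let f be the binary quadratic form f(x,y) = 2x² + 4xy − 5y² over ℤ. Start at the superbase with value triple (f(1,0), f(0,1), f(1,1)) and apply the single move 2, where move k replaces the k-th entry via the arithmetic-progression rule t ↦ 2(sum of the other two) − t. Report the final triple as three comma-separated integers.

start (2,-5,1) = (f(1,0),f(0,1),f(1,1))
replace slot 2: 2·(2+1) − (-5) = 11 → (2,11,1)

2,11,1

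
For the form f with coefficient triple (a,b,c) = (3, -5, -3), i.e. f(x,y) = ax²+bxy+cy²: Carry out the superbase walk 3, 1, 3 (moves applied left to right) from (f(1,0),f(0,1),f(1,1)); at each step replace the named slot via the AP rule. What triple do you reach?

start (3,-3,-5) = (f(1,0),f(0,1),f(1,1))
replace slot 3: 2·(3+(-3)) − (-5) = 5 → (3,-3,5)
replace slot 1: 2·((-3)+5) − 3 = 1 → (1,-3,5)
replace slot 3: 2·(1+(-3)) − 5 = -9 → (1,-3,-9)

1,-3,-9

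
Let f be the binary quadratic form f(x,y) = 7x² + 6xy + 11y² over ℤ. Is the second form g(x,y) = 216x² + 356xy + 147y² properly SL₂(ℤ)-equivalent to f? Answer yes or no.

D₁ = -272, D₂ = -272
f: reduced (well bottom): (7,6,11) with a≤c, −a<b≤a
g: translate: b→-76 (≡356 mod 432), so (216,356,147)→(216,-76,7)
g: flip: (216,-76,7)→(7,76,216)
g: translate: b→6 (≡76 mod 14), so (7,76,216)→(7,6,11)
g: reduced (well bottom): (7,6,11) with a≤c, −a<b≤a
reduced forms (7, 6, 11) vs (7, 6, 11) ⇒ equivalent

yes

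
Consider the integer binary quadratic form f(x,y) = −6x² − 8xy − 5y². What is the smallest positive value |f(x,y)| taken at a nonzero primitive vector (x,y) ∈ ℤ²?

translate: b→-4 (≡8 mod 12), so (6,8,5)→(6,-4,3)
flip: (6,-4,3)→(3,4,6)
translate: b→-2 (≡4 mod 6), so (3,4,6)→(3,-2,5)
reduced (well bottom): (3,-2,5) with a≤c, −a<b≤a
well minimum |f| = |-3| = 3 (negative-definite)

3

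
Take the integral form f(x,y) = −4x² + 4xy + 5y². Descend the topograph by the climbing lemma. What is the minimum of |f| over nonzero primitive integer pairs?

river: ρ → (5,6,-3)
river: ρ → (-3,6,5)
river: ρ → (5,4,-4)
river: ρ → (-4,4,5)
closes: descent 0, river 4
min |a| on river = 3

3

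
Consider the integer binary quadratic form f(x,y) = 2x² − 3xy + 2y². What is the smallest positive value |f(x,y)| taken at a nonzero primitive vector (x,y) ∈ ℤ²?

translate: b→1 (≡-3 mod 4), so (2,-3,2)→(2,1,1)
flip: (2,1,1)→(1,-1,2)
translate: b→1 (≡-1 mod 2), so (1,-1,2)→(1,1,2)
reduced (well bottom): (1,1,2) with a≤c, −a<b≤a
well minimum = a = 1

1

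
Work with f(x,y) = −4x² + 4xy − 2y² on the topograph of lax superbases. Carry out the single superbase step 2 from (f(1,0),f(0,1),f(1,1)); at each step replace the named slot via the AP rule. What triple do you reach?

start (-4,-2,-2) = (f(1,0),f(0,1),f(1,1))
replace slot 2: 2·((-4)+(-2)) − (-2) = -10 → (-4,-10,-2)

-4,-10,-2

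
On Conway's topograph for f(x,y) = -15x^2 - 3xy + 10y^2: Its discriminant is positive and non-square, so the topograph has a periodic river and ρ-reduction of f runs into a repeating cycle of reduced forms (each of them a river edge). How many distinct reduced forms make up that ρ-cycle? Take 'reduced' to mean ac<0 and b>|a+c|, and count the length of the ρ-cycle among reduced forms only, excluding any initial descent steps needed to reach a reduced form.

D = 609, ⌊√D⌋ = 24
descent: ρ → (10,23,-2)  [lands on river]
river: ρ → (-2,21,21)
river: ρ → (21,21,-2)
river: ρ → (-2,23,10)
river: ρ → (10,17,-8)
river: ρ → (-8,15,12)
river: ρ → (12,9,-11)
river: ρ → (-11,13,10)
river: ρ → (10,7,-14)
river: ρ → (-14,21,3)
river: ρ → (3,21,-14)
river: ρ → (-14,7,10)
river: ρ → (10,13,-11)
river: ρ → (-11,9,12)
river: ρ → (12,15,-8)
river: ρ → (-8,17,10)
ρ-cycle length = 16 (tail of 1 descent step not counted)

16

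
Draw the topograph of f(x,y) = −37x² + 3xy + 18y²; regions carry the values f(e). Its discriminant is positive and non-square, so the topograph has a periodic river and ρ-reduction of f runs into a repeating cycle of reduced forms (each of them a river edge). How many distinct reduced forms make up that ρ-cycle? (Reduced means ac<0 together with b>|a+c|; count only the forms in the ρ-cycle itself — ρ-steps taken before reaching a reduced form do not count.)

D = 2673, ⌊√D⌋ = 51
descent: ρ → (18,33,-22)  [lands on river]
river: ρ → (-22,11,29)
river: ρ → (29,47,-4)
river: ρ → (-4,49,17)
river: ρ → (17,19,-34)
river: ρ → (-34,49,2)
river: ρ → (2,51,-9)
river: ρ → (-9,39,32)
river: ρ → (32,25,-16)
river: ρ → (-16,39,18)
ρ-cycle length = 10 (tail of 1 descent step not counted)

10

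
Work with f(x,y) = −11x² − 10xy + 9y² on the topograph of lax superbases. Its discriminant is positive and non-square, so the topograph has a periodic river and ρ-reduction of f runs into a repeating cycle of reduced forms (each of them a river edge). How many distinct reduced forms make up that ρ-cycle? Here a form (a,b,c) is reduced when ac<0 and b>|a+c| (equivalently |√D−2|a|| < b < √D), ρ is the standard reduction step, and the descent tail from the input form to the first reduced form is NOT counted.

D = 496, ⌊√D⌋ = 22
descent: ρ → (9,10,-11)  [lands on river]
river: ρ → (-11,12,8)
river: ρ → (8,20,-3)
river: ρ → (-3,22,1)
river: ρ → (1,22,-3)
river: ρ → (-3,20,8)
river: ρ → (8,12,-11)
river: ρ → (-11,10,9)
river: ρ → (9,8,-12)
river: ρ → (-12,16,5)
river: ρ → (5,14,-15)
river: ρ → (-15,16,4)
river: ρ → (4,16,-15)
river: ρ → (-15,14,5)
river: ρ → (5,16,-12)
river: ρ → (-12,8,9)
ρ-cycle length = 16 (tail of 1 descent step not counted)

16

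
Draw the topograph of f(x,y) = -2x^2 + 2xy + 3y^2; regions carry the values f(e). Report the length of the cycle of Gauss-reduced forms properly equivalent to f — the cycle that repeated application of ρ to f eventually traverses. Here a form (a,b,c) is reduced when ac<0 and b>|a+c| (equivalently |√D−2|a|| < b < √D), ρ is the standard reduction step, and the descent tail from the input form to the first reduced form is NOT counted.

D = 28, ⌊√D⌋ = 5
river: ρ → (3,4,-1)
river: ρ → (-1,4,3)
river: ρ → (3,2,-2)
river: ρ → (-2,2,3)
ρ-cycle length = 4 (tail of 0 descent steps not counted)

4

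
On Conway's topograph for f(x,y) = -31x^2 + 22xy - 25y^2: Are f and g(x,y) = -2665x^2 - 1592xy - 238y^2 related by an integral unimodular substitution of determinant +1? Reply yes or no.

D₁ = -2616, D₂ = -2616
f is negative-definite; reduce −f:
−f: flip: (31,-22,25)→(25,22,31)
−f: reduced (well bottom): (25,22,31) with a≤c, −a<b≤a
flip sign back: reduced form of f is (-25,-22,-31)
g is negative-definite; reduce −g:
−g: flip: (2665,1592,238)→(238,-1592,2665)
−g: translate: b→-164 (≡-1592 mod 476), so (238,-1592,2665)→(238,-164,31)
−g: flip: (238,-164,31)→(31,164,238)
−g: translate: b→-22 (≡164 mod 62), so (31,164,238)→(31,-22,25)
−g: flip: (31,-22,25)→(25,22,31)
−g: reduced (well bottom): (25,22,31) with a≤c, −a<b≤a
flip sign back: reduced form of g is (-25,-22,-31)
reduced forms (-25, -22, -31) vs (-25, -22, -31) ⇒ equivalent

yes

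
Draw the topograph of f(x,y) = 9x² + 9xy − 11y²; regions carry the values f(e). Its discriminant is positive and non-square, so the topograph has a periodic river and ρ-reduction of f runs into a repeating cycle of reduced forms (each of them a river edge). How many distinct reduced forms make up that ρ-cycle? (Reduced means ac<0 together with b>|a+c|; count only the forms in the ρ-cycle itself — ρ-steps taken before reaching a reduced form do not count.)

D = 477, ⌊√D⌋ = 21
river: ρ → (-11,13,7)
river: ρ → (7,15,-9)
river: ρ → (-9,21,1)
river: ρ → (1,21,-9)
river: ρ → (-9,15,7)
river: ρ → (7,13,-11)
river: ρ → (-11,9,9)
river: ρ → (9,9,-11)
ρ-cycle length = 8 (tail of 0 descent steps not counted)

8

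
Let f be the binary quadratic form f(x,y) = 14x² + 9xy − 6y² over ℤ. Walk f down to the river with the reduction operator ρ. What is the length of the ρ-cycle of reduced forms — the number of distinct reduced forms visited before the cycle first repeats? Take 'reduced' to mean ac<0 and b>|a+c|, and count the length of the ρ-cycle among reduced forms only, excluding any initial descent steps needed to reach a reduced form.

D = 417, ⌊√D⌋ = 20
river: ρ → (-6,15,8)
river: ρ → (8,17,-4)
river: ρ → (-4,15,12)
river: ρ → (12,9,-7)
river: ρ → (-7,19,2)
river: ρ → (2,17,-16)
river: ρ → (-16,15,3)
river: ρ → (3,15,-16)
river: ρ → (-16,17,2)
river: ρ → (2,19,-7)
river: ρ → (-7,9,12)
river: ρ → (12,15,-4)
river: ρ → (-4,17,8)
river: ρ → (8,15,-6)
river: ρ → (-6,9,14)
river: ρ → (14,19,-1)
river: ρ → (-1,19,14)
river: ρ → (14,9,-6)
ρ-cycle length = 18 (tail of 0 descent steps not counted)

18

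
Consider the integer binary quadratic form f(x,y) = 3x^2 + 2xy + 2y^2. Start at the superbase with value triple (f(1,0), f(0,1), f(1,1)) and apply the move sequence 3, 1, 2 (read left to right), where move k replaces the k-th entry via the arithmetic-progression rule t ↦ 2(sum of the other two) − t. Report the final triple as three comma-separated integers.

start (3,2,7) = (f(1,0),f(0,1),f(1,1))
replace slot 3: 2·(3+2) − 7 = 3 → (3,2,3)
replace slot 1: 2·(2+3) − 3 = 7 → (7,2,3)
replace slot 2: 2·(7+3) − 2 = 18 → (7,18,3)

7,18,3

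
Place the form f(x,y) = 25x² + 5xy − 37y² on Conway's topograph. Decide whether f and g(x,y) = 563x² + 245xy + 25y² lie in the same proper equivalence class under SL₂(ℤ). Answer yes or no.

D₁ = 3725, D₂ = 3725
river cycle of f (length 6): (25, 55, -7), (-7, 57, 17), (17, 45, -25), (-25, 55, 7), (7, 57, -17), (-17, 45, 25)
river cycle of g (length 6): (25, 55, -7), (-7, 57, 17), (17, 45, -25), (-25, 55, 7), (7, 57, -17), (-17, 45, 25)
cycles coincide ⇒ equivalent

yes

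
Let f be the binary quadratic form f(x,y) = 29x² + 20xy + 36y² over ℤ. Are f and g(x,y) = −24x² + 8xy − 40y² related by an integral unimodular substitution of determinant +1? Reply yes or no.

D₁ = -3776, D₂ = -3776
f: reduced (well bottom): (29,20,36) with a≤c, −a<b≤a
g is negative-definite; reduce −g:
−g: reduced (well bottom): (24,-8,40) with a≤c, −a<b≤a
flip sign back: reduced form of g is (-24,8,-40)
reduced forms (29, 20, 36) vs (-24, 8, -40) ⇒ inequivalent

no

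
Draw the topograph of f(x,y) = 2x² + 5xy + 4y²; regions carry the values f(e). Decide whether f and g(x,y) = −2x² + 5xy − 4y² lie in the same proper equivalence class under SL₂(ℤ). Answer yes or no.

D₁ = -7, D₂ = -7
f: translate: b→1 (≡5 mod 4), so (2,5,4)→(2,1,1)
f: flip: (2,1,1)→(1,-1,2)
f: translate: b→1 (≡-1 mod 2), so (1,-1,2)→(1,1,2)
f: reduced (well bottom): (1,1,2) with a≤c, −a<b≤a
g is negative-definite; reduce −g:
−g: translate: b→-1 (≡-5 mod 4), so (2,-5,4)→(2,-1,1)
−g: flip: (2,-1,1)→(1,1,2)
−g: reduced (well bottom): (1,1,2) with a≤c, −a<b≤a
flip sign back: reduced form of g is (-1,-1,-2)
reduced forms (1, 1, 2) vs (-1, -1, -2) ⇒ inequivalent

no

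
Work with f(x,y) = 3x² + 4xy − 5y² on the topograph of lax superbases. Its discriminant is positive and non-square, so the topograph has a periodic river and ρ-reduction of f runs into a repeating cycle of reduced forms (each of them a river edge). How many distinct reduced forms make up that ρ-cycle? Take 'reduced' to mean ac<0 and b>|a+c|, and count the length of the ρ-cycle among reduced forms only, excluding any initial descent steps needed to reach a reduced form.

D = 76, ⌊√D⌋ = 8
river: ρ → (-5,6,2)
river: ρ → (2,6,-5)
river: ρ → (-5,4,3)
river: ρ → (3,8,-1)
river: ρ → (-1,8,3)
river: ρ → (3,4,-5)
ρ-cycle length = 6 (tail of 0 descent steps not counted)

6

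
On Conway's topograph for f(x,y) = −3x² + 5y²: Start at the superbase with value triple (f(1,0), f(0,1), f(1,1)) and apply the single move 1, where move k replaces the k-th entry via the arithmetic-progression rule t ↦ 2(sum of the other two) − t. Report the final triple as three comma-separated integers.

start (-3,5,2) = (f(1,0),f(0,1),f(1,1))
replace slot 1: 2·(5+2) − (-3) = 17 → (17,5,2)

17,5,2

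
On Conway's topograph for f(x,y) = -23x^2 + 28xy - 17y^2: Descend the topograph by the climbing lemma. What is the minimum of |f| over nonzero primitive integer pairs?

translate: b→18 (≡-28 mod 46), so (23,-28,17)→(23,18,12)
flip: (23,18,12)→(12,-18,23)
translate: b→6 (≡-18 mod 24), so (12,-18,23)→(12,6,17)
reduced (well bottom): (12,6,17) with a≤c, −a<b≤a
well minimum |f| = |-12| = 12 (negative-definite)

12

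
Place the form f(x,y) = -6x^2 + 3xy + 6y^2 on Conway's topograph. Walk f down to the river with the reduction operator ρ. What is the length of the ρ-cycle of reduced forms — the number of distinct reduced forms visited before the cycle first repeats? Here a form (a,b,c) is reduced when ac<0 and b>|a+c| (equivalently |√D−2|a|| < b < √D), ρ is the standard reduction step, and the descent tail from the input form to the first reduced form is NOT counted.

D = 153, ⌊√D⌋ = 12
river: ρ → (6,9,-3)
river: ρ → (-3,9,6)
river: ρ → (6,3,-6)
river: ρ → (-6,9,3)
river: ρ → (3,9,-6)
river: ρ → (-6,3,6)
ρ-cycle length = 6 (tail of 0 descent steps not counted)

6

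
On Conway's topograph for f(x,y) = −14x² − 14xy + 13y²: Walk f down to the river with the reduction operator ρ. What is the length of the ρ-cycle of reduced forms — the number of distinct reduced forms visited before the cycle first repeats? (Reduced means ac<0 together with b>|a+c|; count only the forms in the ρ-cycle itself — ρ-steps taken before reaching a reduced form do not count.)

D = 924, ⌊√D⌋ = 30
descent: ρ → (13,14,-14)  [lands on river]
river: ρ → (-14,14,13)
river: ρ → (13,12,-15)
river: ρ → (-15,18,10)
river: ρ → (10,22,-11)
river: ρ → (-11,22,10)
river: ρ → (10,18,-15)
river: ρ → (-15,12,13)
ρ-cycle length = 8 (tail of 1 descent step not counted)

8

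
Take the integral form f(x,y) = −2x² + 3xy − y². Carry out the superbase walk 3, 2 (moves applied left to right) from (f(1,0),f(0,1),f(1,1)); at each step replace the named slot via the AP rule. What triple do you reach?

start (-2,-1,0) = (f(1,0),f(0,1),f(1,1))
replace slot 3: 2·((-2)+(-1)) − 0 = -6 → (-2,-1,-6)
replace slot 2: 2·((-2)+(-6)) − (-1) = -15 → (-2,-15,-6)

-2,-15,-6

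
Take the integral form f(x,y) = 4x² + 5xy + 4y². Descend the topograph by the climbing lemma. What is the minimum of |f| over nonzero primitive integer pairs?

translate: b→-3 (≡5 mod 8), so (4,5,4)→(4,-3,3)
flip: (4,-3,3)→(3,3,4)
reduced (well bottom): (3,3,4) with a≤c, −a<b≤a
well minimum = a = 3

3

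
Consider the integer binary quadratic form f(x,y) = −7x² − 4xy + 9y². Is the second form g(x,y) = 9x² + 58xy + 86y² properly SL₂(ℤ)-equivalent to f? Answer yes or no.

D₁ = 268, D₂ = 268
river cycle of f (length 10): (9, 4, -7), (-7, 10, 6), (6, 14, -3), (-3, 16, 1), (1, 16, -3), (-3, 14, 6), (6, 10, -7), (-7, 4, 9), (9, 14, -2), (-2, 14, 9)
river cycle of g (length 10): (9, 4, -7), (-7, 10, 6), (6, 14, -3), (-3, 16, 1), (1, 16, -3), (-3, 14, 6), (6, 10, -7), (-7, 4, 9), (9, 14, -2), (-2, 14, 9)
cycles coincide ⇒ equivalent

yes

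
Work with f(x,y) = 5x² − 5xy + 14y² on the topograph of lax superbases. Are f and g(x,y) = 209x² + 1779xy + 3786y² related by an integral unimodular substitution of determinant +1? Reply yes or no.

D₁ = -255, D₂ = -255
f: translate: b→5 (≡-5 mod 10), so (5,-5,14)→(5,5,14)
f: reduced (well bottom): (5,5,14) with a≤c, −a<b≤a
g: translate: b→107 (≡1779 mod 418), so (209,1779,3786)→(209,107,14)
g: flip: (209,107,14)→(14,-107,209)
g: translate: b→5 (≡-107 mod 28), so (14,-107,209)→(14,5,5)
g: flip: (14,5,5)→(5,-5,14)
g: translate: b→5 (≡-5 mod 10), so (5,-5,14)→(5,5,14)
g: reduced (well bottom): (5,5,14) with a≤c, −a<b≤a
reduced forms (5, 5, 14) vs (5, 5, 14) ⇒ equivalent

yes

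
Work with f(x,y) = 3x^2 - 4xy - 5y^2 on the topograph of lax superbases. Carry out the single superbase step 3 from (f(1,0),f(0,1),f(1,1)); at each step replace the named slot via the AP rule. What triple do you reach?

start (3,-5,-6) = (f(1,0),f(0,1),f(1,1))
replace slot 3: 2·(3+(-5)) − (-6) = 2 → (3,-5,2)

3,-5,2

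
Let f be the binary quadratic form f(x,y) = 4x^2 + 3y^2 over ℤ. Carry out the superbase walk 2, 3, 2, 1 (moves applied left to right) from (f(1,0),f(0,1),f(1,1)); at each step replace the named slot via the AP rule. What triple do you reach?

start (4,3,7) = (f(1,0),f(0,1),f(1,1))
replace slot 2: 2·(4+7) − 3 = 19 → (4,19,7)
replace slot 3: 2·(4+19) − 7 = 39 → (4,19,39)
replace slot 2: 2·(4+39) − 19 = 67 → (4,67,39)
replace slot 1: 2·(67+39) − 4 = 208 → (208,67,39)

208,67,39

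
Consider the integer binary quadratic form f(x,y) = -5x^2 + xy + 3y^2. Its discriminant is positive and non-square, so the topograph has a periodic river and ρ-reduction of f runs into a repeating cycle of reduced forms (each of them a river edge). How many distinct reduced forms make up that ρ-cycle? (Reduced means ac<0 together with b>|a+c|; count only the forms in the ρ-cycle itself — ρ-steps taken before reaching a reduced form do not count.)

D = 61, ⌊√D⌋ = 7
descent: ρ → (3,5,-3)  [lands on river]
river: ρ → (-3,7,1)
river: ρ → (1,7,-3)
river: ρ → (-3,5,3)
river: ρ → (3,7,-1)
river: ρ → (-1,7,3)
ρ-cycle length = 6 (tail of 1 descent step not counted)

6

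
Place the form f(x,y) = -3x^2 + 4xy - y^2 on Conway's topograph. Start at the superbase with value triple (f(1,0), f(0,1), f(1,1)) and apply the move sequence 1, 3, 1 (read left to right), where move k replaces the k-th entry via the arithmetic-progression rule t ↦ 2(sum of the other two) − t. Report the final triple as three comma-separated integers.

start (-3,-1,0) = (f(1,0),f(0,1),f(1,1))
replace slot 1: 2·((-1)+0) − (-3) = 1 → (1,-1,0)
replace slot 3: 2·(1+(-1)) − 0 = 0 → (1,-1,0)
replace slot 1: 2·((-1)+0) − 1 = -3 → (-3,-1,0)

-3,-1,0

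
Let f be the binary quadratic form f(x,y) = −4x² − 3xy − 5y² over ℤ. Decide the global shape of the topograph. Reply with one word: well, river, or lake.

D = b²−4ac = (-3)² − 4·(-4)·(-5) = -71
D < 0 ⇒ definite ⇒ every region one sign ⇒ single well

well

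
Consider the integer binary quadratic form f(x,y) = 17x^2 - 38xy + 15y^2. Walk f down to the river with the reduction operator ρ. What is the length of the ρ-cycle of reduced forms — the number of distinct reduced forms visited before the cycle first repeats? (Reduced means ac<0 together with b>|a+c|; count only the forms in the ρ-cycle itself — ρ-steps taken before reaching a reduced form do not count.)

D = 424, ⌊√D⌋ = 20
descent: ρ → (15,8,-6)
descent: ρ → (-6,16,7)  [lands on river]
river: ρ → (7,12,-10)
river: ρ → (-10,8,9)
river: ρ → (9,10,-9)
river: ρ → (-9,8,10)
river: ρ → (10,12,-7)
river: ρ → (-7,16,6)
river: ρ → (6,20,-1)
river: ρ → (-1,20,6)
river: ρ → (6,16,-7)
river: ρ → (-7,12,10)
river: ρ → (10,8,-9)
river: ρ → (-9,10,9)
river: ρ → (9,8,-10)
river: ρ → (-10,12,7)
river: ρ → (7,16,-6)
river: ρ → (-6,20,1)
river: ρ → (1,20,-6)
ρ-cycle length = 18 (tail of 2 descent steps not counted)

18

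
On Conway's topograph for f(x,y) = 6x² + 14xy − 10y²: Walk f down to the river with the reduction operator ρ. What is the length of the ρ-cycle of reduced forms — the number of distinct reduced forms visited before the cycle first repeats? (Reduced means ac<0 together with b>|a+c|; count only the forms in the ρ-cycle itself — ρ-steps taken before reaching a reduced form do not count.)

D = 436, ⌊√D⌋ = 20
river: ρ → (-10,6,10)
river: ρ → (10,14,-6)
river: ρ → (-6,10,14)
river: ρ → (14,18,-2)
river: ρ → (-2,18,14)
river: ρ → (14,10,-6)
river: ρ → (-6,14,10)
river: ρ → (10,6,-10)
river: ρ → (-10,14,6)
river: ρ → (6,10,-14)
river: ρ → (-14,18,2)
river: ρ → (2,18,-14)
river: ρ → (-14,10,6)
river: ρ → (6,14,-10)
ρ-cycle length = 14 (tail of 0 descent steps not counted)

14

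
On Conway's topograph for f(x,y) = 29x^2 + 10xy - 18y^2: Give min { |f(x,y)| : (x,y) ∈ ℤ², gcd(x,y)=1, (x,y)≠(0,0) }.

descent: ρ → (-18,26,21)  [lands on river]
river: ρ → (21,16,-23)
river: ρ → (-23,30,14)
river: ρ → (14,26,-27)
river: ρ → (-27,28,13)
river: ρ → (13,24,-31)
river: ρ → (-31,38,6)
river: ρ → (6,46,-3)
river: ρ → (-3,44,21)
river: ρ → (21,40,-7)
river: ρ → (-7,44,9)
river: ρ → (9,46,-2)
river: ρ → (-2,46,9)
river: ρ → (9,44,-7)
river: ρ → (-7,40,21)
river: ρ → (21,44,-3)
river: ρ → (-3,46,6)
river: ρ → (6,38,-31)
river: ρ → (-31,24,13)
river: ρ → (13,28,-27)
river: ρ → (-27,26,14)
river: ρ → (14,30,-23)
river: ρ → (-23,16,21)
river: ρ → (21,26,-18)
river: ρ → (-18,46,1)
river: ρ → (1,46,-18)
closes: descent 1, river 26
min |a| on river = 1

1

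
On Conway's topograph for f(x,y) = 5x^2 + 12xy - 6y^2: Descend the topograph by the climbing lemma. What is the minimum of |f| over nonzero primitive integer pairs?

river: ρ → (-6,12,5)
river: ρ → (5,8,-10)
river: ρ → (-10,12,3)
river: ρ → (3,12,-10)
river: ρ → (-10,8,5)
river: ρ → (5,12,-6)
closes: descent 0, river 6
min |a| on river = 3

3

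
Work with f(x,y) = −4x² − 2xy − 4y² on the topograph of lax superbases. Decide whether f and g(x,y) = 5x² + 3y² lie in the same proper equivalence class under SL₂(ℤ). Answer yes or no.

D₁ = -60, D₂ = -60
f is negative-definite; reduce −f:
−f: reduced (well bottom): (4,2,4) with a≤c, −a<b≤a
flip sign back: reduced form of f is (-4,-2,-4)
g: flip: (5,0,3)→(3,0,5)
g: reduced (well bottom): (3,0,5) with a≤c, −a<b≤a
reduced forms (-4, -2, -4) vs (3, 0, 5) ⇒ inequivalent

no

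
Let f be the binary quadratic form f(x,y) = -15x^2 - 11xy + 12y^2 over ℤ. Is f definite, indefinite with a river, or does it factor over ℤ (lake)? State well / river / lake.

D = b²−4ac = (-11)² − 4·(-15)·12 = 841
D = 29² is a perfect square ⇒ form factors over ℤ ⇒ lakes

lake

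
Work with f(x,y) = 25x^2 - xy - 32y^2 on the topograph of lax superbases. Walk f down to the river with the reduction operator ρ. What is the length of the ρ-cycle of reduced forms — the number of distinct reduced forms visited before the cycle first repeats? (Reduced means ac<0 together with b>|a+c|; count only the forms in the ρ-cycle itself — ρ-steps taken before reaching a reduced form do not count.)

D = 3201, ⌊√D⌋ = 56
descent: ρ → (-32,1,25)
descent: ρ → (25,49,-8)  [lands on river]
river: ρ → (-8,47,31)
river: ρ → (31,15,-24)
river: ρ → (-24,33,22)
river: ρ → (22,55,-2)
river: ρ → (-2,53,49)
river: ρ → (49,45,-6)
river: ρ → (-6,51,25)
ρ-cycle length = 8 (tail of 2 descent steps not counted)

8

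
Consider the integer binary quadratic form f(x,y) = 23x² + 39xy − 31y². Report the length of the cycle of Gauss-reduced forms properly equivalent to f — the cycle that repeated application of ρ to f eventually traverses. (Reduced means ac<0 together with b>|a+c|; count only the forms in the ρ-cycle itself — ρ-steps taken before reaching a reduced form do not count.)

D = 4373, ⌊√D⌋ = 66
river: ρ → (-31,23,31)
river: ρ → (31,39,-23)
river: ρ → (-23,53,17)
river: ρ → (17,49,-29)
river: ρ → (-29,9,37)
river: ρ → (37,65,-1)
river: ρ → (-1,65,37)
river: ρ → (37,9,-29)
river: ρ → (-29,49,17)
river: ρ → (17,53,-23)
river: ρ → (-23,39,31)
river: ρ → (31,23,-31)
river: ρ → (-31,39,23)
river: ρ → (23,53,-17)
river: ρ → (-17,49,29)
river: ρ → (29,9,-37)
river: ρ → (-37,65,1)
river: ρ → (1,65,-37)
river: ρ → (-37,9,29)
river: ρ → (29,49,-17)
river: ρ → (-17,53,23)
river: ρ → (23,39,-31)
ρ-cycle length = 22 (tail of 0 descent steps not counted)

22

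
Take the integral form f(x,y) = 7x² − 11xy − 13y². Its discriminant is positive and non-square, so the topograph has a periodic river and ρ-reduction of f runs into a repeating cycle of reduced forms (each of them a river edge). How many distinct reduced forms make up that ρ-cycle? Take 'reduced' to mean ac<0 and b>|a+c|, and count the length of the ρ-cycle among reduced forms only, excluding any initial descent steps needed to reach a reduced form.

D = 485, ⌊√D⌋ = 22
descent: ρ → (-13,11,7)  [lands on river]
river: ρ → (7,17,-7)
river: ρ → (-7,11,13)
river: ρ → (13,15,-5)
river: ρ → (-5,15,13)
river: ρ → (13,11,-7)
river: ρ → (-7,17,7)
river: ρ → (7,11,-13)
river: ρ → (-13,15,5)
river: ρ → (5,15,-13)
ρ-cycle length = 10 (tail of 1 descent step not counted)

10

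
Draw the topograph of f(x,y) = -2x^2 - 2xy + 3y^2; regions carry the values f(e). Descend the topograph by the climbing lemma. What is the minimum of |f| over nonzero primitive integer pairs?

descent: ρ → (3,2,-2)  [lands on river]
river: ρ → (-2,2,3)
river: ρ → (3,4,-1)
river: ρ → (-1,4,3)
closes: descent 1, river 4
min |a| on river = 1

1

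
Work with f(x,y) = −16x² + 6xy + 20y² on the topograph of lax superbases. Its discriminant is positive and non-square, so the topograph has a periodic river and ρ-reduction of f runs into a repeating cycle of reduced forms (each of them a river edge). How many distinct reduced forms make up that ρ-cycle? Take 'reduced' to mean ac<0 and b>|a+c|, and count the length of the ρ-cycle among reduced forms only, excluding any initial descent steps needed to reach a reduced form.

D = 1316, ⌊√D⌋ = 36
river: ρ → (20,34,-2)
river: ρ → (-2,34,20)
river: ρ → (20,6,-16)
river: ρ → (-16,26,10)
river: ρ → (10,34,-4)
river: ρ → (-4,30,26)
river: ρ → (26,22,-8)
river: ρ → (-8,26,20)
river: ρ → (20,14,-14)
river: ρ → (-14,14,20)
river: ρ → (20,26,-8)
river: ρ → (-8,22,26)
river: ρ → (26,30,-4)
river: ρ → (-4,34,10)
river: ρ → (10,26,-16)
river: ρ → (-16,6,20)
ρ-cycle length = 16 (tail of 0 descent steps not counted)

16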